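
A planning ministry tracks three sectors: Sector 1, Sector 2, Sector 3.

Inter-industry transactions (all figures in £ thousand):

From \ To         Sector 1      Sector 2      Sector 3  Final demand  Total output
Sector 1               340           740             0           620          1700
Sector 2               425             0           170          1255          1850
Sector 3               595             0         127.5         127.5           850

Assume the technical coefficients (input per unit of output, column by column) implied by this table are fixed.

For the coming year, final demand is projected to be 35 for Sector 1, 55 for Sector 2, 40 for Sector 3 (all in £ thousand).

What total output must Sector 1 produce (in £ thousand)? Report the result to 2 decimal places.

Technical coefficients a_ij = z_ij / X_j:
  a_11 = 340/1700 = 0.20, a_21 = 425/1700 = 0.25, a_31 = 595/1700 = 0.35
  a_12 = 740/1850 = 0.40, a_22 = 0/1850 = 0.00, a_32 = 0/1850 = 0.00
  a_13 = 0/850 = 0.00, a_23 = 170/850 = 0.20, a_33 = 127.5/850 = 0.15
I − A =
  [   0.80    -0.40     0.00]
  [  -0.25     1.00    -0.20]
  [  -0.35     0.00     0.85]
Cofactors of I−A, C_ij = (−1)^(i+j)·(minor ij) (rows/columns in the sector order above):
  C_11 = (1.00)(0.85) − (-0.20)(0.00) = 0.8500
  C_12 = −[(-0.25)(0.85) − (-0.20)(-0.35)] = 0.2825
  C_13 = (-0.25)(0.00) − (1.00)(-0.35) = 0.3500
  C_21 = −[(-0.40)(0.85) − (0.00)(0.00)] = 0.3400
  C_22 = (0.80)(0.85) − (0.00)(-0.35) = 0.6800
  C_23 = −[(0.80)(0.00) − (-0.40)(-0.35)] = 0.1400
  C_31 = (-0.40)(-0.20) − (0.00)(1.00) = 0.0800
  C_32 = −[(0.80)(-0.20) − (0.00)(-0.25)] = 0.1600
  C_33 = (0.80)(1.00) − (-0.40)(-0.25) = 0.7000
det(I−A) = Σ_j (I−A)_1j·C_1j = (0.80)(0.8500) + (-0.40)(0.2825) + (0.00)(0.3500) = 0.5670
adj(I−A) = Cᵀ =
  [ 0.8500   0.3400   0.0800]
  [ 0.2825   0.6800   0.1600]
  [ 0.3500   0.1400   0.7000]
(I − A)⁻¹ = adj(I−A) / det(I−A) ≈
  [   1.4991     0.5996     0.1411]
  [   0.4982     1.1993     0.2822]
  [   0.6173     0.2469     1.2346]
x = (I − A)⁻¹ d = adj(I−A)·d / det(I−A), with det(I−A) = 0.5670:
  x_1 = (0.8500·35 + 0.3400·55 + 0.0800·40) / 0.5670 = 51.65 / 0.5670 ≈ 91.09
  x_2 = (0.2825·35 + 0.6800·55 + 0.1600·40) / 0.5670 = 53.6875 / 0.5670 ≈ 94.69
  x_3 = (0.3500·35 + 0.1400·55 + 0.7000·40) / 0.5670 = 47.95 / 0.5670 ≈ 84.57

x_1 = 91.09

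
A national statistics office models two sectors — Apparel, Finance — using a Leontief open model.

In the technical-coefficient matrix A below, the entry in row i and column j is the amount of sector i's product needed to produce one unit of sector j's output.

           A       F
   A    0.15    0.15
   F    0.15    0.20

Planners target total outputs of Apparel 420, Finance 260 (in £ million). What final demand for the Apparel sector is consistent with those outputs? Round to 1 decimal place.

d_A = 318.0

I − A =
  [   0.85    -0.15]
  [  -0.15     0.80]
d = (I − A) x:
  d_A = (+0.85)·420 + (-0.15)·260 = 318.0
  d_F = (-0.15)·420 + (+0.80)·260 = 145.0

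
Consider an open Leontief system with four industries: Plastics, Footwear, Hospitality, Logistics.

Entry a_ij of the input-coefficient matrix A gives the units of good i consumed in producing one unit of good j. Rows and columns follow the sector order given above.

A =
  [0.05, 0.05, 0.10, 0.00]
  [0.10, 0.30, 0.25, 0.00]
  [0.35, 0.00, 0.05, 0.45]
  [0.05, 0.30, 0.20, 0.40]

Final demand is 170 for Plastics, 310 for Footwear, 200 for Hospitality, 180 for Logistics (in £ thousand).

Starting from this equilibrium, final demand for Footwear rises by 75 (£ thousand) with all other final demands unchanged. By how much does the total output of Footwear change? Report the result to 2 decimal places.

I − A =
  [   0.95    -0.05    -0.10     0.00]
  [  -0.10     0.70    -0.25     0.00]
  [  -0.35     0.00     0.95    -0.45]
  [  -0.05    -0.30    -0.20     0.60]
Compute the cofactors C_ij = (−1)^(i+j)·(3×3 minor ij) of I−A; the adjugate is their transpose:
adj(I−A) = Cᵀ =
  [ 0.302250   0.037500   0.049500   0.037125]
  [ 0.106125   0.432750   0.148500   0.111375]
  [ 0.176250   0.139875   0.396000   0.297000]
  [ 0.137000   0.266125   0.210375   0.598125]
det(I−A) = Σ_j (I−A)_1j·C_1j = (0.95)(0.302250) + (-0.05)(0.106125) + (-0.10)(0.176250) + (0.00)(0.137000) = 0.26420625
(I − A)⁻¹ = adj(I−A) / det(I−A) ≈
  [   1.1440     0.1419     0.1874     0.1405]
  [   0.4017     1.6379     0.5621     0.4215]
  [   0.6671     0.5294     1.4988     1.1241]
  [   0.5185     1.0073     0.7963     2.2639]
Δx = (I − A)⁻¹ Δd with Δd having +75 in the Footwear component and 0 elsewhere.
So Δx_F = L_FF · (+75), where L_FF = adj(I−A)_FF / det(I−A) = 0.432750 / 0.26420625.
Δx_F = 0.432750 × (+75) / 0.26420625 = 32.45625 / 0.26420625 ≈ 122.84.

Δx_F = 122.84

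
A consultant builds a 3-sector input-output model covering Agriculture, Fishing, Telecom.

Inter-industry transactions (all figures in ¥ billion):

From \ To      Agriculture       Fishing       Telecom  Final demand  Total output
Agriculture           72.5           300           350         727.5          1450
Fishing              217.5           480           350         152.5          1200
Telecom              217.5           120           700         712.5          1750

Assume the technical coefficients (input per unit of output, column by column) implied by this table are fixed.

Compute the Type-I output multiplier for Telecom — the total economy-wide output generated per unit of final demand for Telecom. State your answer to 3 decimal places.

Technical coefficients a_ij = z_ij / X_j:
  a_11 = 72.5/1450 = 0.05, a_21 = 217.5/1450 = 0.15, a_31 = 217.5/1450 = 0.15
  a_12 = 300/1200 = 0.25, a_22 = 480/1200 = 0.40, a_32 = 120/1200 = 0.10
  a_13 = 350/1750 = 0.20, a_23 = 350/1750 = 0.20, a_33 = 700/1750 = 0.40
I − A =
  [   0.95    -0.25    -0.20]
  [  -0.15     0.60    -0.20]
  [  -0.15    -0.10     0.60]
Cofactors of I−A, C_ij = (−1)^(i+j)·(minor ij) (rows/columns in the sector order above):
  C_11 = (0.60)(0.60) − (-0.20)(-0.10) = 0.3400
  C_12 = −[(-0.15)(0.60) − (-0.20)(-0.15)] = 0.1200
  C_13 = (-0.15)(-0.10) − (0.60)(-0.15) = 0.1050
  C_21 = −[(-0.25)(0.60) − (-0.20)(-0.10)] = 0.1700
  C_22 = (0.95)(0.60) − (-0.20)(-0.15) = 0.5400
  C_23 = −[(0.95)(-0.10) − (-0.25)(-0.15)] = 0.1325
  C_31 = (-0.25)(-0.20) − (-0.20)(0.60) = 0.1700
  C_32 = −[(0.95)(-0.20) − (-0.20)(-0.15)] = 0.2200
  C_33 = (0.95)(0.60) − (-0.25)(-0.15) = 0.5325
det(I−A) = Σ_j (I−A)_1j·C_1j = (0.95)(0.3400) + (-0.25)(0.1200) + (-0.20)(0.1050) = 0.2720
adj(I−A) = Cᵀ =
  [ 0.3400   0.1700   0.1700]
  [ 0.1200   0.5400   0.2200]
  [ 0.1050   0.1325   0.5325]
(I − A)⁻¹ = adj(I−A) / det(I−A) ≈
  [   1.2500     0.6250     0.6250]
  [   0.4412     1.9853     0.8088]
  [   0.3860     0.4871     1.9577]
The output multiplier for sector j is the column-j sum of the Leontief inverse (I − A)⁻¹ = adj(I−A) / det(I−A).
Column 3 of adj(I−A): (0.1700, 0.2200, 0.5325); det(I−A) = 0.2720.
m_3 = (0.1700 + 0.2200 + 0.5325) / 0.2720 = 0.9225 / 0.2720 ≈ 3.392.

m_3 = 3.392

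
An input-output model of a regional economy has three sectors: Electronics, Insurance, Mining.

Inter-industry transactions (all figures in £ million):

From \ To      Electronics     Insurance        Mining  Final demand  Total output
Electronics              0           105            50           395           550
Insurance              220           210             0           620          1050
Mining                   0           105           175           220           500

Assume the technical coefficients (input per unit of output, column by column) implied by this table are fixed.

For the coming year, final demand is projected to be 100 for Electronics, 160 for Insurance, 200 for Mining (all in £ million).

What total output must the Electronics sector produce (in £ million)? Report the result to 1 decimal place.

x_1 = 163.3

Technical coefficients a_ij = z_ij / X_j:
  a_11 = 0/550 = 0.00, a_21 = 220/550 = 0.40, a_31 = 0/550 = 0.00
  a_12 = 105/1050 = 0.10, a_22 = 210/1050 = 0.20, a_32 = 105/1050 = 0.10
  a_13 = 50/500 = 0.10, a_23 = 0/500 = 0.00, a_33 = 175/500 = 0.35
I − A =
  [   1.00    -0.10    -0.10]
  [  -0.40     0.80     0.00]
  [   0.00    -0.10     0.65]
Cofactors of I−A, C_ij = (−1)^(i+j)·(minor ij) (rows/columns in the sector order above):
  C_11 = (0.80)(0.65) − (0.00)(-0.10) = 0.5200
  C_12 = −[(-0.40)(0.65) − (0.00)(0.00)] = 0.2600
  C_13 = (-0.40)(-0.10) − (0.80)(0.00) = 0.0400
  C_21 = −[(-0.10)(0.65) − (-0.10)(-0.10)] = 0.0750
  C_22 = (1.00)(0.65) − (-0.10)(0.00) = 0.6500
  C_23 = −[(1.00)(-0.10) − (-0.10)(0.00)] = 0.1000
  C_31 = (-0.10)(0.00) − (-0.10)(0.80) = 0.0800
  C_32 = −[(1.00)(0.00) − (-0.10)(-0.40)] = 0.0400
  C_33 = (1.00)(0.80) − (-0.10)(-0.40) = 0.7600
det(I−A) = Σ_j (I−A)_1j·C_1j = (1.00)(0.5200) + (-0.10)(0.2600) + (-0.10)(0.0400) = 0.4900
adj(I−A) = Cᵀ =
  [ 0.5200   0.0750   0.0800]
  [ 0.2600   0.6500   0.0400]
  [ 0.0400   0.1000   0.7600]
(I − A)⁻¹ = adj(I−A) / det(I−A) ≈
  [   1.0612     0.1531     0.1633]
  [   0.5306     1.3265     0.0816]
  [   0.0816     0.2041     1.5510]
x = (I − A)⁻¹ d = adj(I−A)·d / det(I−A), with det(I−A) = 0.4900:
  x_1 = (0.5200·100 + 0.0750·160 + 0.0800·200) / 0.4900 = 80.00 / 0.4900 ≈ 163.3
  x_2 = (0.2600·100 + 0.6500·160 + 0.0400·200) / 0.4900 = 138.00 / 0.4900 ≈ 281.6
  x_3 = (0.0400·100 + 0.1000·160 + 0.7600·200) / 0.4900 = 172.00 / 0.4900 ≈ 351.0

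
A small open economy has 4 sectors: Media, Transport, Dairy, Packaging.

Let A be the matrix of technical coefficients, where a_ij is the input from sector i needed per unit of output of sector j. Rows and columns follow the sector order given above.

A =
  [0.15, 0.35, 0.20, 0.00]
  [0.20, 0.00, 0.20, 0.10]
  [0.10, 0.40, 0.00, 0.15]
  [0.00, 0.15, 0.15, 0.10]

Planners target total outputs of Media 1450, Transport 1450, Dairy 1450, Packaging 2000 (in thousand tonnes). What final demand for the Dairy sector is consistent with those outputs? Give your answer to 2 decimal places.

d_3 = 425.00

I − A =
  [   0.85    -0.35    -0.20     0.00]
  [  -0.20     1.00    -0.20    -0.10]
  [  -0.10    -0.40     1.00    -0.15]
  [   0.00    -0.15    -0.15     0.90]
d = (I − A) x:
  d_1 = (+0.85)·1450 + (-0.35)·1450 + (-0.20)·1450 + (+0.00)·2000 = 435.00
  d_2 = (-0.20)·1450 + (+1.00)·1450 + (-0.20)·1450 + (-0.10)·2000 = 670.00
  d_3 = (-0.10)·1450 + (-0.40)·1450 + (+1.00)·1450 + (-0.15)·2000 = 425.00
  d_4 = (+0.00)·1450 + (-0.15)·1450 + (-0.15)·1450 + (+0.90)·2000 = 1365.00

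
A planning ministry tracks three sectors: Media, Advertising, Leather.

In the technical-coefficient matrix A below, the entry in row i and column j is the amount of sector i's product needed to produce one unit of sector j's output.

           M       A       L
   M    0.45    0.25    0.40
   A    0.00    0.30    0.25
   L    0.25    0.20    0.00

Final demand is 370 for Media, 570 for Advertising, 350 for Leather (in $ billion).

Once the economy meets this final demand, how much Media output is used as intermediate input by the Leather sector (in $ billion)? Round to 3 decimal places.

I − A =
  [   0.55    -0.25    -0.40]
  [   0.00     0.70    -0.25]
  [  -0.25    -0.20     1.00]
Cofactors of I−A, C_ij = (−1)^(i+j)·(minor ij) (rows/columns in the sector order above):
  C_11 = (0.70)(1.00) − (-0.25)(-0.20) = 0.6500
  C_12 = −[(0.00)(1.00) − (-0.25)(-0.25)] = 0.0625
  C_13 = (0.00)(-0.20) − (0.70)(-0.25) = 0.1750
  C_21 = −[(-0.25)(1.00) − (-0.40)(-0.20)] = 0.3300
  C_22 = (0.55)(1.00) − (-0.40)(-0.25) = 0.4500
  C_23 = −[(0.55)(-0.20) − (-0.25)(-0.25)] = 0.1725
  C_31 = (-0.25)(-0.25) − (-0.40)(0.70) = 0.3425
  C_32 = −[(0.55)(-0.25) − (-0.40)(0.00)] = 0.1375
  C_33 = (0.55)(0.70) − (-0.25)(0.00) = 0.3850
det(I−A) = Σ_j (I−A)_1j·C_1j = (0.55)(0.6500) + (-0.25)(0.0625) + (-0.40)(0.1750) = 0.271875
adj(I−A) = Cᵀ =
  [ 0.6500   0.3300   0.3425]
  [ 0.0625   0.4500   0.1375]
  [ 0.1750   0.1725   0.3850]
(I − A)⁻¹ = adj(I−A) / det(I−A) ≈
  [   2.3908     1.2138     1.2598]
  [   0.2299     1.6552     0.5057]
  [   0.6437     0.6345     1.4161]
First solve x = (I − A)⁻¹ d = adj(I−A)·d / det(I−A); in particular x_L = (0.1750·370 + 0.1725·570 + 0.3850·350) / 0.271875 = 297.825 / 0.271875 ≈ 1095.44828.
Intermediate flow from M to L: z_ML = a_ML · x_L = 0.40 × 297.825 / 0.271875 = 119.13 / 0.271875 ≈ 438.179.

z_ML = 438.179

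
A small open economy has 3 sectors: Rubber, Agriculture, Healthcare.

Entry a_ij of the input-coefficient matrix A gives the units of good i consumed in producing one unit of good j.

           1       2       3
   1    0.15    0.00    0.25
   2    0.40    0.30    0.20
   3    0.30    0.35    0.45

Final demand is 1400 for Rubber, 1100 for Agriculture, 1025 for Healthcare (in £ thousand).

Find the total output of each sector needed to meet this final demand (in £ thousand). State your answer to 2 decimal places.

I − A =
  [   0.85     0.00    -0.25]
  [  -0.40     0.70    -0.20]
  [  -0.30    -0.35     0.55]
Cofactors of I−A, C_ij = (−1)^(i+j)·(minor ij) (rows/columns in the sector order above):
  C_11 = (0.70)(0.55) − (-0.20)(-0.35) = 0.3150
  C_12 = −[(-0.40)(0.55) − (-0.20)(-0.30)] = 0.2800
  C_13 = (-0.40)(-0.35) − (0.70)(-0.30) = 0.3500
  C_21 = −[(0.00)(0.55) − (-0.25)(-0.35)] = 0.0875
  C_22 = (0.85)(0.55) − (-0.25)(-0.30) = 0.3925
  C_23 = −[(0.85)(-0.35) − (0.00)(-0.30)] = 0.2975
  C_31 = (0.00)(-0.20) − (-0.25)(0.70) = 0.1750
  C_32 = −[(0.85)(-0.20) − (-0.25)(-0.40)] = 0.2700
  C_33 = (0.85)(0.70) − (0.00)(-0.40) = 0.5950
det(I−A) = Σ_j (I−A)_1j·C_1j = (0.85)(0.3150) + (0.00)(0.2800) + (-0.25)(0.3500) = 0.18025
adj(I−A) = Cᵀ =
  [ 0.3150   0.0875   0.1750]
  [ 0.2800   0.3925   0.2700]
  [ 0.3500   0.2975   0.5950]
(I − A)⁻¹ = adj(I−A) / det(I−A) ≈
  [   1.7476     0.4854     0.9709]
  [   1.5534     2.1775     1.4979]
  [   1.9417     1.6505     3.3010]
x = (I − A)⁻¹ d = adj(I−A)·d / det(I−A), with det(I−A) = 0.18025:
  x_1 = (0.3150·1400 + 0.0875·1100 + 0.1750·1025) / 0.18025 = 716.625 / 0.18025 ≈ 3975.73
  x_2 = (0.2800·1400 + 0.3925·1100 + 0.2700·1025) / 0.18025 = 1100.50 / 0.18025 ≈ 6105.41
  x_3 = (0.3500·1400 + 0.2975·1100 + 0.5950·1025) / 0.18025 = 1427.125 / 0.18025 ≈ 7917.48

x_1 = 3975.73, x_2 = 6105.41, x_3 = 7917.48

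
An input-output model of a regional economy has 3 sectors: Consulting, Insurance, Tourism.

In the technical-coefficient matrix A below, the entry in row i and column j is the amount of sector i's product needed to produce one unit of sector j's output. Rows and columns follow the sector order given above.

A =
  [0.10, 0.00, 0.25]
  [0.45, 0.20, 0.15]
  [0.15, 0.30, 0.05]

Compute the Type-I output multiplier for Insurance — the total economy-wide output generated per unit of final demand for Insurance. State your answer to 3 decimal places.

I − A =
  [   0.90     0.00    -0.25]
  [  -0.45     0.80    -0.15]
  [  -0.15    -0.30     0.95]
Cofactors of I−A, C_ij = (−1)^(i+j)·(minor ij) (rows/columns in the sector order above):
  C_11 = (0.80)(0.95) − (-0.15)(-0.30) = 0.7150
  C_12 = −[(-0.45)(0.95) − (-0.15)(-0.15)] = 0.4500
  C_13 = (-0.45)(-0.30) − (0.80)(-0.15) = 0.2550
  C_21 = −[(0.00)(0.95) − (-0.25)(-0.30)] = 0.0750
  C_22 = (0.90)(0.95) − (-0.25)(-0.15) = 0.8175
  C_23 = −[(0.90)(-0.30) − (0.00)(-0.15)] = 0.2700
  C_31 = (0.00)(-0.15) − (-0.25)(0.80) = 0.2000
  C_32 = −[(0.90)(-0.15) − (-0.25)(-0.45)] = 0.2475
  C_33 = (0.90)(0.80) − (0.00)(-0.45) = 0.7200
det(I−A) = Σ_j (I−A)_1j·C_1j = (0.90)(0.7150) + (0.00)(0.4500) + (-0.25)(0.2550) = 0.57975
adj(I−A) = Cᵀ =
  [ 0.7150   0.0750   0.2000]
  [ 0.4500   0.8175   0.2475]
  [ 0.2550   0.2700   0.7200]
(I − A)⁻¹ = adj(I−A) / det(I−A) ≈
  [   1.2333     0.1294     0.3450]
  [   0.7762     1.4101     0.4269]
  [   0.4398     0.4657     1.2419]
The output multiplier for sector j is the column-j sum of the Leontief inverse (I − A)⁻¹ = adj(I−A) / det(I−A).
Column I of adj(I−A): (0.0750, 0.8175, 0.2700); det(I−A) = 0.57975.
m_I = (0.0750 + 0.8175 + 0.2700) / 0.57975 = 1.1625 / 0.57975 ≈ 2.005.

m_I = 2.005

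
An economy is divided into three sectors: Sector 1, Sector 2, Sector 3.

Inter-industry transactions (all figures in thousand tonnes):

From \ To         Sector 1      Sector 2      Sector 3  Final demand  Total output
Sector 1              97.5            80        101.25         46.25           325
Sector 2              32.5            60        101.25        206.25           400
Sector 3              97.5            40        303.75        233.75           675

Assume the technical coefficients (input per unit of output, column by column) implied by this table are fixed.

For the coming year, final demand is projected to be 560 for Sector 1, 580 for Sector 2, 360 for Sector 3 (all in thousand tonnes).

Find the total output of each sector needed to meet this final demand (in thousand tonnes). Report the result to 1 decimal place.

Technical coefficients a_ij = z_ij / X_j:
  a_11 = 97.5/325 = 0.30, a_21 = 32.5/325 = 0.10, a_31 = 97.5/325 = 0.30
  a_12 = 80/400 = 0.20, a_22 = 60/400 = 0.15, a_32 = 40/400 = 0.10
  a_13 = 101.25/675 = 0.15, a_23 = 101.25/675 = 0.15, a_33 = 303.75/675 = 0.45
I − A =
  [   0.70    -0.20    -0.15]
  [  -0.10     0.85    -0.15]
  [  -0.30    -0.10     0.55]
Cofactors of I−A, C_ij = (−1)^(i+j)·(minor ij) (rows/columns in the sector order above):
  C_11 = (0.85)(0.55) − (-0.15)(-0.10) = 0.4525
  C_12 = −[(-0.10)(0.55) − (-0.15)(-0.30)] = 0.1000
  C_13 = (-0.10)(-0.10) − (0.85)(-0.30) = 0.2650
  C_21 = −[(-0.20)(0.55) − (-0.15)(-0.10)] = 0.1250
  C_22 = (0.70)(0.55) − (-0.15)(-0.30) = 0.3400
  C_23 = −[(0.70)(-0.10) − (-0.20)(-0.30)] = 0.1300
  C_31 = (-0.20)(-0.15) − (-0.15)(0.85) = 0.1575
  C_32 = −[(0.70)(-0.15) − (-0.15)(-0.10)] = 0.1200
  C_33 = (0.70)(0.85) − (-0.20)(-0.10) = 0.5750
det(I−A) = Σ_j (I−A)_1j·C_1j = (0.70)(0.4525) + (-0.20)(0.1000) + (-0.15)(0.2650) = 0.2570
adj(I−A) = Cᵀ =
  [ 0.4525   0.1250   0.1575]
  [ 0.1000   0.3400   0.1200]
  [ 0.2650   0.1300   0.5750]
(I − A)⁻¹ = adj(I−A) / det(I−A) ≈
  [   1.7607     0.4864     0.6128]
  [   0.3891     1.3230     0.4669]
  [   1.0311     0.5058     2.2374]
x = (I − A)⁻¹ d = adj(I−A)·d / det(I−A), with det(I−A) = 0.2570:
  x_1 = (0.4525·560 + 0.1250·580 + 0.1575·360) / 0.2570 = 382.60 / 0.2570 ≈ 1488.7
  x_2 = (0.1000·560 + 0.3400·580 + 0.1200·360) / 0.2570 = 296.40 / 0.2570 ≈ 1153.3
  x_3 = (0.2650·560 + 0.1300·580 + 0.5750·360) / 0.2570 = 430.80 / 0.2570 ≈ 1676.3

x_1 = 1488.7, x_2 = 1153.3, x_3 = 1676.3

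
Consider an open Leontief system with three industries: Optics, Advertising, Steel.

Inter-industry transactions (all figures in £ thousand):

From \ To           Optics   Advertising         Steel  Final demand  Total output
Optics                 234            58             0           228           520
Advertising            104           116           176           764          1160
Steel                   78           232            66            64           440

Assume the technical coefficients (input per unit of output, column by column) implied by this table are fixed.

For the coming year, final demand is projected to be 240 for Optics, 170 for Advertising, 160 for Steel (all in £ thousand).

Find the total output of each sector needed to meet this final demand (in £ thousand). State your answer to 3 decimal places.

Technical coefficients a_ij = z_ij / X_j:
  a_11 = 234/520 = 0.45, a_21 = 104/520 = 0.20, a_31 = 78/520 = 0.15
  a_12 = 58/1160 = 0.05, a_22 = 116/1160 = 0.10, a_32 = 232/1160 = 0.20
  a_13 = 0/440 = 0.00, a_23 = 176/440 = 0.40, a_33 = 66/440 = 0.15
I − A =
  [   0.55    -0.05     0.00]
  [  -0.20     0.90    -0.40]
  [  -0.15    -0.20     0.85]
Cofactors of I−A, C_ij = (−1)^(i+j)·(minor ij) (rows/columns in the sector order above):
  C_11 = (0.90)(0.85) − (-0.40)(-0.20) = 0.6850
  C_12 = −[(-0.20)(0.85) − (-0.40)(-0.15)] = 0.2300
  C_13 = (-0.20)(-0.20) − (0.90)(-0.15) = 0.1750
  C_21 = −[(-0.05)(0.85) − (0.00)(-0.20)] = 0.0425
  C_22 = (0.55)(0.85) − (0.00)(-0.15) = 0.4675
  C_23 = −[(0.55)(-0.20) − (-0.05)(-0.15)] = 0.1175
  C_31 = (-0.05)(-0.40) − (0.00)(0.90) = 0.0200
  C_32 = −[(0.55)(-0.40) − (0.00)(-0.20)] = 0.2200
  C_33 = (0.55)(0.90) − (-0.05)(-0.20) = 0.4850
det(I−A) = Σ_j (I−A)_1j·C_1j = (0.55)(0.6850) + (-0.05)(0.2300) + (0.00)(0.1750) = 0.36525
adj(I−A) = Cᵀ =
  [ 0.6850   0.0425   0.0200]
  [ 0.2300   0.4675   0.2200]
  [ 0.1750   0.1175   0.4850]
(I − A)⁻¹ = adj(I−A) / det(I−A) ≈
  [   1.8754     0.1164     0.0548]
  [   0.6297     1.2799     0.6023]
  [   0.4791     0.3217     1.3279]
x = (I − A)⁻¹ d = adj(I−A)·d / det(I−A), with det(I−A) = 0.36525:
  x_1 = (0.6850·240 + 0.0425·170 + 0.0200·160) / 0.36525 = 174.825 / 0.36525 ≈ 478.645
  x_2 = (0.2300·240 + 0.4675·170 + 0.2200·160) / 0.36525 = 169.875 / 0.36525 ≈ 465.092
  x_3 = (0.1750·240 + 0.1175·170 + 0.4850·160) / 0.36525 = 139.575 / 0.36525 ≈ 382.136

x_1 = 478.645, x_2 = 465.092, x_3 = 382.136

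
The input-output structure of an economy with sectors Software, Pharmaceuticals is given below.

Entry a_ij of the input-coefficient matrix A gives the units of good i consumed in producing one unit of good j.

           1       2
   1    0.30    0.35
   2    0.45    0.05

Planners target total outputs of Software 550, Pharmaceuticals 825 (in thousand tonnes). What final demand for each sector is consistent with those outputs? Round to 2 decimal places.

d_1 = 96.25, d_2 = 536.25

I − A =
  [   0.70    -0.35]
  [  -0.45     0.95]
d = (I − A) x:
  d_1 = (+0.70)·550 + (-0.35)·825 = 96.25
  d_2 = (-0.45)·550 + (+0.95)·825 = 536.25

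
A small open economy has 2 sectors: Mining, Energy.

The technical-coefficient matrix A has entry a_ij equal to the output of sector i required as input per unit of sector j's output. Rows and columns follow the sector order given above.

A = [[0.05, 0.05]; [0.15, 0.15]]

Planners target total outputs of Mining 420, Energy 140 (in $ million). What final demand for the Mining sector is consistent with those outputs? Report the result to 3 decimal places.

I − A =
  [   0.95    -0.05]
  [  -0.15     0.85]
d = (I − A) x:
  d_M = (+0.95)·420 + (-0.05)·140 = 392.000
  d_E = (-0.15)·420 + (+0.85)·140 = 56.000

d_M = 392.000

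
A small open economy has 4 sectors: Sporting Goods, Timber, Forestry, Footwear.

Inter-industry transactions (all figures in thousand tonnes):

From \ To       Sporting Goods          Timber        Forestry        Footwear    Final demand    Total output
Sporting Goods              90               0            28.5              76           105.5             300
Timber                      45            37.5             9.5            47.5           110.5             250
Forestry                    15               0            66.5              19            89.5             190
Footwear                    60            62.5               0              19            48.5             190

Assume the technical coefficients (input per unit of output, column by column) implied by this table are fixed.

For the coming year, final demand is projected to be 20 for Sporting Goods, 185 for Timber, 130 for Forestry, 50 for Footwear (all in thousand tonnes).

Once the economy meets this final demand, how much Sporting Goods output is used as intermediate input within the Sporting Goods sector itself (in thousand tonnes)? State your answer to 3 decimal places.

z_11 = 56.049

Technical coefficients a_ij = z_ij / X_j:
  a_11 = 90/300 = 0.30, a_21 = 45/300 = 0.15, a_31 = 15/300 = 0.05, a_41 = 60/300 = 0.20
  a_12 = 0/250 = 0.00, a_22 = 37.5/250 = 0.15, a_32 = 0/250 = 0.00, a_42 = 62.5/250 = 0.25
  a_13 = 28.5/190 = 0.15, a_23 = 9.5/190 = 0.05, a_33 = 66.5/190 = 0.35, a_43 = 0/190 = 0.00
  a_14 = 76/190 = 0.40, a_24 = 47.5/190 = 0.25, a_34 = 19/190 = 0.10, a_44 = 19/190 = 0.10
I − A =
  [   0.70     0.00    -0.15    -0.40]
  [  -0.15     0.85    -0.05    -0.25]
  [  -0.05     0.00     0.65    -0.10]
  [  -0.20    -0.25     0.00     0.90]
Compute the cofactors C_ij = (−1)^(i+j)·(3×3 minor ij) of I−A; the adjugate is their transpose:
adj(I−A) = Cᵀ =
  [ 0.455375   0.068750   0.110375   0.233750]
  [ 0.123500   0.347750   0.055250   0.157625]
  [ 0.055875   0.022500   0.408750   0.076500]
  [ 0.135500   0.111875   0.039875   0.380375]
det(I−A) = Σ_j (I−A)_1j·C_1j = (0.70)(0.455375) + (0.00)(0.123500) + (-0.15)(0.055875) + (-0.40)(0.135500) = 0.25618125
(I − A)⁻¹ = adj(I−A) / det(I−A) ≈
  [   1.7776     0.2684     0.4308     0.9124]
  [   0.4821     1.3574     0.2157     0.6153]
  [   0.2181     0.0878     1.5956     0.2986]
  [   0.5289     0.4367     0.1557     1.4848]
First solve x = (I − A)⁻¹ d = adj(I−A)·d / det(I−A); in particular x_1 = (0.455375·20 + 0.068750·185 + 0.110375·130 + 0.233750·50) / 0.25618125 = 47.8625 / 0.25618125 ≈ 186.83061.
Intermediate flow from 1 to 1: z_11 = a_11 · x_1 = 0.30 × 47.8625 / 0.25618125 = 14.35875 / 0.25618125 ≈ 56.049.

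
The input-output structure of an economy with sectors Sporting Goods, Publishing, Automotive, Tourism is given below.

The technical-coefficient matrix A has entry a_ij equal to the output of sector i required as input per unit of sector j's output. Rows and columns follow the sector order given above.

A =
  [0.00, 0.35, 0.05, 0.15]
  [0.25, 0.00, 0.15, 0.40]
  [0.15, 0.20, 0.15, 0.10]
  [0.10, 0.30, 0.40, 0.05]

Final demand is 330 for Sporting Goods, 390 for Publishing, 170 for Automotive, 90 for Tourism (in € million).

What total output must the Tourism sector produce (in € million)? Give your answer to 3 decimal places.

x_T = 791.370

I − A =
  [   1.00    -0.35    -0.05    -0.15]
  [  -0.25     1.00    -0.15    -0.40]
  [  -0.15    -0.20     0.85    -0.10]
  [  -0.10    -0.30    -0.40     0.95]
Compute the cofactors C_ij = (−1)^(i+j)·(3×3 minor ij) of I−A; the adjugate is their transpose:
adj(I−A) = Cᵀ =
  [ 0.600500   0.329875   0.214125   0.256250]
  [ 0.272750   0.738125   0.329125   0.388500]
  [ 0.197500   0.277125   0.706625   0.222250]
  [ 0.232500   0.384500   0.424000   0.727750]
det(I−A) = Σ_j (I−A)_1j·C_1j = (1.00)(0.600500) + (-0.35)(0.272750) + (-0.05)(0.197500) + (-0.15)(0.232500) = 0.4602875
(I − A)⁻¹ = adj(I−A) / det(I−A) ≈
  [   1.3046     0.7167     0.4652     0.5567]
  [   0.5926     1.6036     0.7150     0.8440]
  [   0.4291     0.6021     1.5352     0.4829]
  [   0.5051     0.8353     0.9212     1.5811]
x = (I − A)⁻¹ d = adj(I−A)·d / det(I−A), with det(I−A) = 0.4602875:
  x_S = (0.600500·330 + 0.329875·390 + 0.214125·170 + 0.256250·90) / 0.4602875 = 386.28 / 0.4602875 ≈ 839.215
  x_P = (0.272750·330 + 0.738125·390 + 0.329125·170 + 0.388500·90) / 0.4602875 = 468.7925 / 0.4602875 ≈ 1018.478
  x_A = (0.197500·330 + 0.277125·390 + 0.706625·170 + 0.222250·90) / 0.4602875 = 313.3825 / 0.4602875 ≈ 680.841
  x_T = (0.232500·330 + 0.384500·390 + 0.424000·170 + 0.727750·90) / 0.4602875 = 364.2575 / 0.4602875 ≈ 791.370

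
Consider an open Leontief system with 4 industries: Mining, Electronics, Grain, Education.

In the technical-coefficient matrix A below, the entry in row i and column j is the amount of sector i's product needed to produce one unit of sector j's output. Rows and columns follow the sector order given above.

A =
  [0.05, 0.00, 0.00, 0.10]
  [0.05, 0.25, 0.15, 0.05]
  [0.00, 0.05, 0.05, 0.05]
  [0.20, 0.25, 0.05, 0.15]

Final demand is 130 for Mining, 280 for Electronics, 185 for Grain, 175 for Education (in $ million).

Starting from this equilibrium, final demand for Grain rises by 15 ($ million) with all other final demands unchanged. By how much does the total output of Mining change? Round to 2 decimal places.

I − A =
  [   0.95     0.00     0.00    -0.10]
  [  -0.05     0.75    -0.15    -0.05]
  [   0.00    -0.05     0.95    -0.05]
  [  -0.20    -0.25    -0.05     0.85]
Compute the cofactors C_ij = (−1)^(i+j)·(3×3 minor ij) of I−A; the adjugate is their transpose:
adj(I−A) = Cᵀ =
  [ 0.58350   0.02400   0.00750   0.07050]
  [ 0.05125   0.74575   0.12075   0.05700]
  [ 0.01075   0.05125   0.57750   0.03825]
  [ 0.15300   0.22800   0.07125   0.66975]
det(I−A) = Σ_j (I−A)_1j·C_1j = (0.95)(0.58350) + (0.00)(0.05125) + (0.00)(0.01075) + (-0.10)(0.15300) = 0.539025
(I − A)⁻¹ = adj(I−A) / det(I−A) ≈
  [   1.0825     0.0445     0.0139     0.1308]
  [   0.0951     1.3835     0.2240     0.1057]
  [   0.0199     0.0951     1.0714     0.0710]
  [   0.2838     0.4230     0.1322     1.2425]
Δx = (I − A)⁻¹ Δd with Δd having +15 in the Grain component and 0 elsewhere.
So Δx_1 = L_13 · (+15), where L_13 = adj(I−A)_13 / det(I−A) = 0.00750 / 0.539025.
Δx_1 = 0.00750 × (+15) / 0.539025 = 0.1125 / 0.539025 ≈ 0.21.

Δx_1 = 0.21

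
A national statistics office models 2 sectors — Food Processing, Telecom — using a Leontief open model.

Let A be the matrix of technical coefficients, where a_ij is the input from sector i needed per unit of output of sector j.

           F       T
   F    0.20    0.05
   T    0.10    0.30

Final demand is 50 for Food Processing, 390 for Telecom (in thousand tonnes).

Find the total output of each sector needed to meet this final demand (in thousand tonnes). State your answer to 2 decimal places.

x_F = 98.20, x_T = 571.17

I − A =
  [   0.80    -0.05]
  [  -0.10     0.70]
det(I−A) = (0.80)(0.70) − (-0.05)(-0.10) = 0.5550
adj(I−A) = [[0.70, 0.05], [0.10, 0.80]]
(I − A)⁻¹ = adj(I−A) / det(I−A) ≈
  [   1.2613     0.0901]
  [   0.1802     1.4414]
x = (I − A)⁻¹ d = adj(I−A)·d / det(I−A), with det(I−A) = 0.5550:
  x_F = (0.70·50 + 0.05·390) / 0.5550 = 54.50 / 0.5550 ≈ 98.20
  x_T = (0.10·50 + 0.80·390) / 0.5550 = 317.00 / 0.5550 ≈ 571.17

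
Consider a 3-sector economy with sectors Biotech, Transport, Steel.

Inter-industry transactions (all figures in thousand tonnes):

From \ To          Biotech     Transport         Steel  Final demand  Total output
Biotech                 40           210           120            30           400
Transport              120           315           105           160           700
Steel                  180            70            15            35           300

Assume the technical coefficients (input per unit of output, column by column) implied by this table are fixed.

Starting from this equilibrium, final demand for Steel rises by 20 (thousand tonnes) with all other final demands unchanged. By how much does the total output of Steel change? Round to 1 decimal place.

Δx_3 = 41.5

Technical coefficients a_ij = z_ij / X_j:
  a_11 = 40/400 = 0.10, a_21 = 120/400 = 0.30, a_31 = 180/400 = 0.45
  a_12 = 210/700 = 0.30, a_22 = 315/700 = 0.45, a_32 = 70/700 = 0.10
  a_13 = 120/300 = 0.40, a_23 = 105/300 = 0.35, a_33 = 15/300 = 0.05
I − A =
  [   0.90    -0.30    -0.40]
  [  -0.30     0.55    -0.35]
  [  -0.45    -0.10     0.95]
Cofactors of I−A, C_ij = (−1)^(i+j)·(minor ij) (rows/columns in the sector order above):
  C_11 = (0.55)(0.95) − (-0.35)(-0.10) = 0.4875
  C_12 = −[(-0.30)(0.95) − (-0.35)(-0.45)] = 0.4425
  C_13 = (-0.30)(-0.10) − (0.55)(-0.45) = 0.2775
  C_21 = −[(-0.30)(0.95) − (-0.40)(-0.10)] = 0.3250
  C_22 = (0.90)(0.95) − (-0.40)(-0.45) = 0.6750
  C_23 = −[(0.90)(-0.10) − (-0.30)(-0.45)] = 0.2250
  C_31 = (-0.30)(-0.35) − (-0.40)(0.55) = 0.3250
  C_32 = −[(0.90)(-0.35) − (-0.40)(-0.30)] = 0.4350
  C_33 = (0.90)(0.55) − (-0.30)(-0.30) = 0.4050
det(I−A) = Σ_j (I−A)_1j·C_1j = (0.90)(0.4875) + (-0.30)(0.4425) + (-0.40)(0.2775) = 0.1950
adj(I−A) = Cᵀ =
  [ 0.4875   0.3250   0.3250]
  [ 0.4425   0.6750   0.4350]
  [ 0.2775   0.2250   0.4050]
(I − A)⁻¹ = adj(I−A) / det(I−A) ≈
  [   2.5000     1.6667     1.6667]
  [   2.2692     3.4615     2.2308]
  [   1.4231     1.1538     2.0769]
Δx = (I − A)⁻¹ Δd with Δd having +20 in the Steel component and 0 elsewhere.
So Δx_3 = L_33 · (+20), where L_33 = adj(I−A)_33 / det(I−A) = 0.4050 / 0.1950.
Δx_3 = 0.4050 × (+20) / 0.1950 = 8.10 / 0.1950 ≈ 41.5.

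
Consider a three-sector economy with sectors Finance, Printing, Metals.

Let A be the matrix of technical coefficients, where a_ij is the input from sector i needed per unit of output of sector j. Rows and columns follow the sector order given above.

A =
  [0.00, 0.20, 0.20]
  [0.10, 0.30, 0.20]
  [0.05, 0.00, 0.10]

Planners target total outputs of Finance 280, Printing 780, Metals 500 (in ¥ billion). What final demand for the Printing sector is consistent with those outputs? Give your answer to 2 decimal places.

I − A =
  [   1.00    -0.20    -0.20]
  [  -0.10     0.70    -0.20]
  [  -0.05     0.00     0.90]
d = (I − A) x:
  d_1 = (+1.00)·280 + (-0.20)·780 + (-0.20)·500 = 24.00
  d_2 = (-0.10)·280 + (+0.70)·780 + (-0.20)·500 = 418.00
  d_3 = (-0.05)·280 + (+0.00)·780 + (+0.90)·500 = 436.00

d_2 = 418.00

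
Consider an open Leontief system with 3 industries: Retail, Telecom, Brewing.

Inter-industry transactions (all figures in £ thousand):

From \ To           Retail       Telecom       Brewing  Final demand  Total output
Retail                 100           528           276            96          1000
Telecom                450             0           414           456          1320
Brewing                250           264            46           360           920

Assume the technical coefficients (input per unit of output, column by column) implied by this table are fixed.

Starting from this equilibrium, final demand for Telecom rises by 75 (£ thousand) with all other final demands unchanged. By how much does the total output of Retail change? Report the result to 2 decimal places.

Δx_1 = 72.37

Technical coefficients a_ij = z_ij / X_j:
  a_11 = 100/1000 = 0.10, a_21 = 450/1000 = 0.45, a_31 = 250/1000 = 0.25
  a_12 = 528/1320 = 0.40, a_22 = 0/1320 = 0.00, a_32 = 264/1320 = 0.20
  a_13 = 276/920 = 0.30, a_23 = 414/920 = 0.45, a_33 = 46/920 = 0.05
I − A =
  [   0.90    -0.40    -0.30]
  [  -0.45     1.00    -0.45]
  [  -0.25    -0.20     0.95]
Cofactors of I−A, C_ij = (−1)^(i+j)·(minor ij) (rows/columns in the sector order above):
  C_11 = (1.00)(0.95) − (-0.45)(-0.20) = 0.8600
  C_12 = −[(-0.45)(0.95) − (-0.45)(-0.25)] = 0.5400
  C_13 = (-0.45)(-0.20) − (1.00)(-0.25) = 0.3400
  C_21 = −[(-0.40)(0.95) − (-0.30)(-0.20)] = 0.4400
  C_22 = (0.90)(0.95) − (-0.30)(-0.25) = 0.7800
  C_23 = −[(0.90)(-0.20) − (-0.40)(-0.25)] = 0.2800
  C_31 = (-0.40)(-0.45) − (-0.30)(1.00) = 0.4800
  C_32 = −[(0.90)(-0.45) − (-0.30)(-0.45)] = 0.5400
  C_33 = (0.90)(1.00) − (-0.40)(-0.45) = 0.7200
det(I−A) = Σ_j (I−A)_1j·C_1j = (0.90)(0.8600) + (-0.40)(0.5400) + (-0.30)(0.3400) = 0.4560
adj(I−A) = Cᵀ =
  [ 0.8600   0.4400   0.4800]
  [ 0.5400   0.7800   0.5400]
  [ 0.3400   0.2800   0.7200]
(I − A)⁻¹ = adj(I−A) / det(I−A) ≈
  [   1.8860     0.9649     1.0526]
  [   1.1842     1.7105     1.1842]
  [   0.7456     0.6140     1.5789]
Δx = (I − A)⁻¹ Δd with Δd having +75 in the Telecom component and 0 elsewhere.
So Δx_1 = L_12 · (+75), where L_12 = adj(I−A)_12 / det(I−A) = 0.4400 / 0.4560.
Δx_1 = 0.4400 × (+75) / 0.4560 = 33.00 / 0.4560 ≈ 72.37.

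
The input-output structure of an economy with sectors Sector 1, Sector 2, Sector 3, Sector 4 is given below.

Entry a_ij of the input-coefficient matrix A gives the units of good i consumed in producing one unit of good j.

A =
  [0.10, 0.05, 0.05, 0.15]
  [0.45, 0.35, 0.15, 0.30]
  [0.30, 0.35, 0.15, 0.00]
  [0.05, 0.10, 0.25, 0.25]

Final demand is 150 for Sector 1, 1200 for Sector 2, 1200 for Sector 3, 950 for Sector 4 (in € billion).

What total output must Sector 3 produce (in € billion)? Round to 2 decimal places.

I − A =
  [   0.90    -0.05    -0.05    -0.15]
  [  -0.45     0.65    -0.15    -0.30]
  [  -0.30    -0.35     0.85     0.00]
  [  -0.05    -0.10    -0.25     0.75]
Compute the cofactors C_ij = (−1)^(i+j)·(3×3 minor ij) of I−A; the adjugate is their transpose:
adj(I−A) = Cᵀ =
  [ 0.323250   0.070875   0.058875   0.093000]
  [ 0.355875   0.544875   0.202125   0.289125]
  [ 0.260625   0.249375   0.382500   0.151875]
  [ 0.155875   0.160500   0.158375   0.411000]
det(I−A) = Σ_j (I−A)_1j·C_1j = (0.90)(0.323250) + (-0.05)(0.355875) + (-0.05)(0.260625) + (-0.15)(0.155875) = 0.23671875
(I − A)⁻¹ = adj(I−A) / det(I−A) ≈
  [   1.3655     0.2994     0.2487     0.3929]
  [   1.5034     2.3018     0.8539     1.2214]
  [   1.1010     1.0535     1.6158     0.6416]
  [   0.6585     0.6780     0.6690     1.7362]
x = (I − A)⁻¹ d = adj(I−A)·d / det(I−A), with det(I−A) = 0.23671875:
  x_1 = (0.323250·150 + 0.070875·1200 + 0.058875·1200 + 0.093000·950) / 0.23671875 = 292.5375 / 0.23671875 ≈ 1235.80
  x_2 = (0.355875·150 + 0.544875·1200 + 0.202125·1200 + 0.289125·950) / 0.23671875 = 1224.45 / 0.23671875 ≈ 5172.59
  x_3 = (0.260625·150 + 0.249375·1200 + 0.382500·1200 + 0.151875·950) / 0.23671875 = 941.625 / 0.23671875 ≈ 3977.82
  x_4 = (0.155875·150 + 0.160500·1200 + 0.158375·1200 + 0.411000·950) / 0.23671875 = 796.48125 / 0.23671875 ≈ 3364.67

x_3 = 3977.82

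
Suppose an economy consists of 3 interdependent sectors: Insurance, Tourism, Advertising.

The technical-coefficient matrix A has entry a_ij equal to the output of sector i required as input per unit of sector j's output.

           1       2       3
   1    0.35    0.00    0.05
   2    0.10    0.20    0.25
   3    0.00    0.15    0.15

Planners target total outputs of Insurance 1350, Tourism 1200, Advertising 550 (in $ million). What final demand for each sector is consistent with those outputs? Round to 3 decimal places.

d_1 = 850.000, d_2 = 687.500, d_3 = 287.500

I − A =
  [   0.65     0.00    -0.05]
  [  -0.10     0.80    -0.25]
  [   0.00    -0.15     0.85]
d = (I − A) x:
  d_1 = (+0.65)·1350 + (+0.00)·1200 + (-0.05)·550 = 850.000
  d_2 = (-0.10)·1350 + (+0.80)·1200 + (-0.25)·550 = 687.500
  d_3 = (+0.00)·1350 + (-0.15)·1200 + (+0.85)·550 = 287.500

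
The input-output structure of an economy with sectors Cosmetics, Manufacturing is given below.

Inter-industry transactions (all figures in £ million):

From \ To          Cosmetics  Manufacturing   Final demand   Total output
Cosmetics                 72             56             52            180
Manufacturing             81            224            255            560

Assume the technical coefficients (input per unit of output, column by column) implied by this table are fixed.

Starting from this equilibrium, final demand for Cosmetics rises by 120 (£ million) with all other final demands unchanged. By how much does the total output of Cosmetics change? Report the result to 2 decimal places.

Technical coefficients a_ij = z_ij / X_j:
  a_CC = 72/180 = 0.40, a_MC = 81/180 = 0.45
  a_CM = 56/560 = 0.10, a_MM = 224/560 = 0.40
I − A =
  [   0.60    -0.10]
  [  -0.45     0.60]
det(I−A) = (0.60)(0.60) − (-0.10)(-0.45) = 0.3150
adj(I−A) = [[0.60, 0.10], [0.45, 0.60]]
(I − A)⁻¹ = adj(I−A) / det(I−A) ≈
  [   1.9048     0.3175]
  [   1.4286     1.9048]
Δx = (I − A)⁻¹ Δd with Δd having +120 in the Cosmetics component and 0 elsewhere.
So Δx_C = L_CC · (+120), where L_CC = adj(I−A)_CC / det(I−A) = 0.60 / 0.3150.
Δx_C = 0.60 × (+120) / 0.3150 = 72.00 / 0.3150 ≈ 228.57.

Δx_C = 228.57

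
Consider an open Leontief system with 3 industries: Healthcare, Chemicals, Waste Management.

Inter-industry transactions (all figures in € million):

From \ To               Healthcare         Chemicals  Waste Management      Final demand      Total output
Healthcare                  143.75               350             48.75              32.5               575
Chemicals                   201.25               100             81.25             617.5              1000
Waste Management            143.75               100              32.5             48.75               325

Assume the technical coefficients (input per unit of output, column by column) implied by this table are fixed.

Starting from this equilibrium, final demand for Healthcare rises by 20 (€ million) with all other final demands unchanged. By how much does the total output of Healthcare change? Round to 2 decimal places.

Technical coefficients a_ij = z_ij / X_j:
  a_11 = 143.75/575 = 0.25, a_21 = 201.25/575 = 0.35, a_31 = 143.75/575 = 0.25
  a_12 = 350/1000 = 0.35, a_22 = 100/1000 = 0.10, a_32 = 100/1000 = 0.10
  a_13 = 48.75/325 = 0.15, a_23 = 81.25/325 = 0.25, a_33 = 32.5/325 = 0.10
I − A =
  [   0.75    -0.35    -0.15]
  [  -0.35     0.90    -0.25]
  [  -0.25    -0.10     0.90]
Cofactors of I−A, C_ij = (−1)^(i+j)·(minor ij) (rows/columns in the sector order above):
  C_11 = (0.90)(0.90) − (-0.25)(-0.10) = 0.7850
  C_12 = −[(-0.35)(0.90) − (-0.25)(-0.25)] = 0.3775
  C_13 = (-0.35)(-0.10) − (0.90)(-0.25) = 0.2600
  C_21 = −[(-0.35)(0.90) − (-0.15)(-0.10)] = 0.3300
  C_22 = (0.75)(0.90) − (-0.15)(-0.25) = 0.6375
  C_23 = −[(0.75)(-0.10) − (-0.35)(-0.25)] = 0.1625
  C_31 = (-0.35)(-0.25) − (-0.15)(0.90) = 0.2225
  C_32 = −[(0.75)(-0.25) − (-0.15)(-0.35)] = 0.2400
  C_33 = (0.75)(0.90) − (-0.35)(-0.35) = 0.5525
det(I−A) = Σ_j (I−A)_1j·C_1j = (0.75)(0.7850) + (-0.35)(0.3775) + (-0.15)(0.2600) = 0.417625
adj(I−A) = Cᵀ =
  [ 0.7850   0.3300   0.2225]
  [ 0.3775   0.6375   0.2400]
  [ 0.2600   0.1625   0.5525]
(I − A)⁻¹ = adj(I−A) / det(I−A) ≈
  [   1.8797     0.7902     0.5328]
  [   0.9039     1.5265     0.5747]
  [   0.6226     0.3891     1.3230]
Δx = (I − A)⁻¹ Δd with Δd having +20 in the Healthcare component and 0 elsewhere.
So Δx_1 = L_11 · (+20), where L_11 = adj(I−A)_11 / det(I−A) = 0.7850 / 0.417625.
Δx_1 = 0.7850 × (+20) / 0.417625 = 15.70 / 0.417625 ≈ 37.59.

Δx_1 = 37.59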